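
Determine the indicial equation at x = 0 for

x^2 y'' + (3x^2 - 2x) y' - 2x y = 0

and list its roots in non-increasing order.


Divide by x^2 to reach normal form y'' + P_1(x) y' + P_2(x) y = 0 with P_1(x) = 3 - 2/x and P_2(x) = -2/x.
x = 0 is a singular point because the y'-coefficient 3 - 2/x has a pole at x = 0 and the y-coefficient -2/x has a pole at x = 0.
It is a regular singular point because x P_1(x) = p(x) = 3x - 2 and x^2 P_2(x) = q(x) = -2x are polynomials, hence analytic at x = 0.
p(0) = -2,  q(0) = 0.
Indicial equation: r(r-1) + p(0) r + q(0) = 0, i.e. r^2 + (p(0) - 1) r + q(0) = 0, i.e. r^2 - 3 r = 0.
Discriminant: (-3)^2 - 4(0) = 9, so r = (3 ± 3)/2.
Solving: r_1 = 3, r_2 = 0.

indicial: r^2 - 3 r = 0; roots r_1 = 3, r_2 = 0


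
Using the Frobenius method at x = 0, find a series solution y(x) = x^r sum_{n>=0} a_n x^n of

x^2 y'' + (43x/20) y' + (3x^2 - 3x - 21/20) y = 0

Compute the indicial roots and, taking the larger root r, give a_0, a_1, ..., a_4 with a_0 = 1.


Write in Frobenius form y'' + (p(x)/x) y' + (q(x)/x^2) y = 0:
  p(x) = 43/20,  q(x) = 3x^2 - 3x - 21/20.
Indicial equation: r(r-1) + (43/20) r + (-21/20) = 0 -> roots r_1 = 3/5, r_2 = -7/4.
Take r = r_1 = 3/5. Let y(x) = x^r sum_{n>=0} a_n x^n with a_0 = 1.
Substitute y = x^r sum a_n x^n and match x^{r+n}. The recurrence is
  D(n) a_n - 3 a_{n-1} + 3 a_{n-2} = 0,  where D(n) = (r+n)(r+n-1) + (43/20)(r+n) + (-21/20).
  a_n = [3 a_{n-1} - 3 a_{n-2}] / D(n).
Since the indicial polynomial factors as (r - r_1)(r - r_2), D(n) = (r_1 + n - r_1)(r_1 + n - r_2) = n(n + 47/20).
Evaluating step by step (a_0 = 1):
  n = 1: D(1) = 1(1 + 47/20) = 67/20; numerator = 3(1) = 3; a_1 = (3)/(67/20) = 60/67
  n = 2: D(2) = 2(2 + 47/20) = 87/10; numerator = 3(60/67) - 3(1) = -21/67; a_2 = (-21/67)/(87/10) = -70/1943
  n = 3: D(3) = 3(3 + 47/20) = 321/20; numerator = 3(-70/1943) - 3(60/67) = -5430/1943; a_3 = (-5430/1943)/(321/20) = -36200/207901
  n = 4: D(4) = 4(4 + 47/20) = 127/5; numerator = 3(-36200/207901) - 3(-70/1943) = -2970/7169; a_4 = (-2970/7169)/(127/5) = -14850/910463

r = 3/5; a_0 = 1; a_1 = 60/67; a_2 = -70/1943; a_3 = -36200/207901; a_4 = -14850/910463


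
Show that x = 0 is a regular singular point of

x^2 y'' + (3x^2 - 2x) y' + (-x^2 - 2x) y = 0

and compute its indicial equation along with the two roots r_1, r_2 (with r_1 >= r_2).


Divide by x^2 to reach normal form y'' + P_1(x) y' + P_2(x) y = 0 with P_1(x) = 3 - 2/x and P_2(x) = -1 - 2/x.
x = 0 is a singular point because the y'-coefficient 3 - 2/x has a pole at x = 0 and the y-coefficient -1 - 2/x has a pole at x = 0.
It is a regular singular point because x P_1(x) = p(x) = 3x - 2 and x^2 P_2(x) = q(x) = -x^2 - 2x are polynomials, hence analytic at x = 0.
p(0) = -2,  q(0) = 0.
Indicial equation: r(r-1) + p(0) r + q(0) = 0, i.e. r^2 + (p(0) - 1) r + q(0) = 0, i.e. r^2 - 3 r = 0.
Discriminant: (-3)^2 - 4(0) = 9, so r = (3 ± 3)/2.
Solving: r_1 = 3, r_2 = 0.

indicial: r^2 - 3 r = 0; roots r_1 = 3, r_2 = 0


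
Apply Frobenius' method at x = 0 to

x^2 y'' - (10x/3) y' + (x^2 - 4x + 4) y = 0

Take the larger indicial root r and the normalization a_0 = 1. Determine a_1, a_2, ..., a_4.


Write in Frobenius form y'' + (p(x)/x) y' + (q(x)/x^2) y = 0:
  p(x) = -10/3,  q(x) = x^2 - 4x + 4.
Indicial equation: r(r-1) + (-10/3) r + (4) = 0 -> roots r_1 = 3, r_2 = 4/3.
Take r = r_1 = 3. Let y(x) = x^r sum_{n>=0} a_n x^n with a_0 = 1.
Substitute y = x^r sum a_n x^n and match x^{r+n}. The recurrence is
  D(n) a_n - 4 a_{n-1} + 1 a_{n-2} = 0,  where D(n) = (r+n)(r+n-1) + (-10/3)(r+n) + (4).
  a_n = [4 a_{n-1} - 1 a_{n-2}] / D(n).
Since the indicial polynomial factors as (r - r_1)(r - r_2), D(n) = (r_1 + n - r_1)(r_1 + n - r_2) = n(n + 5/3).
Evaluating step by step (a_0 = 1):
  n = 1: D(1) = 1(1 + 5/3) = 8/3; numerator = 4(1) = 4; a_1 = (4)/(8/3) = 3/2
  n = 2: D(2) = 2(2 + 5/3) = 22/3; numerator = 4(3/2) - 1(1) = 5; a_2 = (5)/(22/3) = 15/22
  n = 3: D(3) = 3(3 + 5/3) = 14; numerator = 4(15/22) - 1(3/2) = 27/22; a_3 = (27/22)/(14) = 27/308
  n = 4: D(4) = 4(4 + 5/3) = 68/3; numerator = 4(27/308) - 1(15/22) = -51/154; a_4 = (-51/154)/(68/3) = -9/616

r = 3; a_0 = 1; a_1 = 3/2; a_2 = 15/22; a_3 = 27/308; a_4 = -9/616


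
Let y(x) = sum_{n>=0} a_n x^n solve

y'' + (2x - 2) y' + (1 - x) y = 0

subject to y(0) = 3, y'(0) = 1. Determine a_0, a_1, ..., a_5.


Ansatz: y(x) = sum_{n>=0} a_n x^n, so y'(x) = sum_{n>=1} n a_n x^(n-1) and y''(x) = sum_{n>=2} n(n-1) a_n x^(n-2).
Substitute into P(x) y'' + Q(x) y' + R(x) y = 0 with P(x) = 1, Q(x) = 2x - 2, R(x) = 1 - x, and match powers of x.
Initial conditions: a_0 = 3, a_1 = 1.
Setting the coefficient of each power of x to zero and solving order by order (substituting the coefficients already found):
  x^0: 2 a_2 - 2 a_1 + a_0 = 0  ->  2 a_2 = 2 a_1 - a_0 = -1  ->  a_2 = -1/2
  x^1: 6 a_3 - 4 a_2 + 3 a_1 - a_0 = 0  ->  6 a_3 = 4 a_2 - 3 a_1 + a_0 = -2  ->  a_3 = -1/3
  x^2: 12 a_4 - 6 a_3 + 5 a_2 - a_1 = 0  ->  12 a_4 = 6 a_3 - 5 a_2 + a_1 = 3/2  ->  a_4 = 1/8
  x^3: 20 a_5 - 8 a_4 + 7 a_3 - a_2 = 0  ->  20 a_5 = 8 a_4 - 7 a_3 + a_2 = 17/6  ->  a_5 = 17/120
Truncated series: y(x) = 3 + x - (1/2) x^2 - (1/3) x^3 + (1/8) x^4 + (17/120) x^5 + O(x^6).

a_0 = 3; a_1 = 1; a_2 = -1/2; a_3 = -1/3; a_4 = 1/8; a_5 = 17/120


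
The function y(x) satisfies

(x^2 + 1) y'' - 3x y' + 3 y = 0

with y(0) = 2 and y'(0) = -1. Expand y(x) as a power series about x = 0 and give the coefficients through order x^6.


Ansatz: y(x) = sum_{n>=0} a_n x^n, so y'(x) = sum_{n>=1} n a_n x^(n-1) and y''(x) = sum_{n>=2} n(n-1) a_n x^(n-2).
Substitute into P(x) y'' + Q(x) y' + R(x) y = 0 with P(x) = x^2 + 1, Q(x) = -3x, R(x) = 3, and match powers of x.
Initial conditions: a_0 = 2, a_1 = -1.
Setting the coefficient of each power of x to zero and solving order by order (substituting the coefficients already found):
  x^0: 2 a_2 + 3 a_0 = 0  ->  2 a_2 = -3 a_0 = -6  ->  a_2 = -3
  x^1: 6 a_3 = 0  ->  a_3 = 0
  x^2: 12 a_4 - a_2 = 0  ->  12 a_4 = a_2 = -3  ->  a_4 = -1/4
  x^3: 20 a_5 = 0  ->  a_5 = 0
  x^4: 30 a_6 + 3 a_4 = 0  ->  30 a_6 = -3 a_4 = 3/4  ->  a_6 = 1/40
Truncated series: y(x) = 2 - x - 3 x^2 - (1/4) x^4 + (1/40) x^6 + O(x^7).

a_0 = 2; a_1 = -1; a_2 = -3; a_3 = 0; a_4 = -1/4; a_5 = 0; a_6 = 1/40


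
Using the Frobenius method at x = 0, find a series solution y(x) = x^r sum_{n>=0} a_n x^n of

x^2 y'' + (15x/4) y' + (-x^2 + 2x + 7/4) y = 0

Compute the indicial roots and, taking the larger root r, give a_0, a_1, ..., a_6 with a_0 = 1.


Write in Frobenius form y'' + (p(x)/x) y' + (q(x)/x^2) y = 0:
  p(x) = 15/4,  q(x) = -x^2 + 2x + 7/4.
Indicial equation: r(r-1) + (15/4) r + (7/4) = 0 -> roots r_1 = -1, r_2 = -7/4.
Take r = r_1 = -1. Let y(x) = x^r sum_{n>=0} a_n x^n with a_0 = 1.
Substitute y = x^r sum a_n x^n and match x^{r+n}. The recurrence is
  D(n) a_n + 2 a_{n-1} - 1 a_{n-2} = 0,  where D(n) = (r+n)(r+n-1) + (15/4)(r+n) + (7/4).
  a_n = [-2 a_{n-1} + 1 a_{n-2}] / D(n).
Since the indicial polynomial factors as (r - r_1)(r - r_2), D(n) = (r_1 + n - r_1)(r_1 + n - r_2) = n(n + 3/4).
Evaluating step by step (a_0 = 1):
  n = 1: D(1) = 1(1 + 3/4) = 7/4; numerator = -2(1) = -2; a_1 = (-2)/(7/4) = -8/7
  n = 2: D(2) = 2(2 + 3/4) = 11/2; numerator = -2(-8/7) + 1(1) = 23/7; a_2 = (23/7)/(11/2) = 46/77
  n = 3: D(3) = 3(3 + 3/4) = 45/4; numerator = -2(46/77) + 1(-8/7) = -180/77; a_3 = (-180/77)/(45/4) = -16/77
  n = 4: D(4) = 4(4 + 3/4) = 19; numerator = -2(-16/77) + 1(46/77) = 78/77; a_4 = (78/77)/(19) = 78/1463
  n = 5: D(5) = 5(5 + 3/4) = 115/4; numerator = -2(78/1463) + 1(-16/77) = -460/1463; a_5 = (-460/1463)/(115/4) = -16/1463
  n = 6: D(6) = 6(6 + 3/4) = 81/2; numerator = -2(-16/1463) + 1(78/1463) = 10/133; a_6 = (10/133)/(81/2) = 20/10773

r = -1; a_0 = 1; a_1 = -8/7; a_2 = 46/77; a_3 = -16/77; a_4 = 78/1463; a_5 = -16/1463; a_6 = 20/10773


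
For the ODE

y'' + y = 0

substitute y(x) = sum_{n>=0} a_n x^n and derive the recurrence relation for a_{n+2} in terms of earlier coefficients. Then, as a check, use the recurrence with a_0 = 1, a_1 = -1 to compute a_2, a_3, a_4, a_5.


Substitute y = sum_n a_n x^n into y'' + (const) y = 0.
y''(x) = sum_{n>=0} (n+2)(n+1) a_{n+2} x^n.
The ODE becomes sum_n [(n+2)(n+1) a_{n+2} + 1 a_n] x^n = 0.
Setting each coefficient to zero gives the recurrence:
  (n+2)(n+1) a_{n+2} + 1 a_n = 0,
  a_{n+2} = -1 / ((n+1)(n+2)) a_n.

Check with a_0 = 1, a_1 = -1 (apply the recurrence for n = 0, 1, 2, 3): a_0 = 1, a_1 = -1, a_2 = -1/2, a_3 = 1/6, a_4 = 1/24, a_5 = -1/120.

a_{n+2} = -1/((n+1)(n+2)) * a_n; check: a_0 = 1, a_1 = -1, a_2 = -1/2, a_3 = 1/6, a_4 = 1/24, a_5 = -1/120


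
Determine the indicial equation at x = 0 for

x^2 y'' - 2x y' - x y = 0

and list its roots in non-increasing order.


Divide by x^2 to reach normal form y'' + P_1(x) y' + P_2(x) y = 0 with P_1(x) = -2/x and P_2(x) = -1/x.
x = 0 is a singular point because the y'-coefficient -2/x has a pole at x = 0 and the y-coefficient -1/x has a pole at x = 0.
It is a regular singular point because x P_1(x) = p(x) = -2 and x^2 P_2(x) = q(x) = -x are polynomials, hence analytic at x = 0.
p(0) = -2,  q(0) = 0.
Indicial equation: r(r-1) + p(0) r + q(0) = 0, i.e. r^2 + (p(0) - 1) r + q(0) = 0, i.e. r^2 - 3 r = 0.
Discriminant: (-3)^2 - 4(0) = 9, so r = (3 ± 3)/2.
Solving: r_1 = 3, r_2 = 0.

indicial: r^2 - 3 r = 0; roots r_1 = 3, r_2 = 0


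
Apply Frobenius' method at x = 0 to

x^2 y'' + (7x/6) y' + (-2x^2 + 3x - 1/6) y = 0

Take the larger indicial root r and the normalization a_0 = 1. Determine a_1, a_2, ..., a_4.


Write in Frobenius form y'' + (p(x)/x) y' + (q(x)/x^2) y = 0:
  p(x) = 7/6,  q(x) = -2x^2 + 3x - 1/6.
Indicial equation: r(r-1) + (7/6) r + (-1/6) = 0 -> roots r_1 = 1/3, r_2 = -1/2.
Take r = r_1 = 1/3. Let y(x) = x^r sum_{n>=0} a_n x^n with a_0 = 1.
Substitute y = x^r sum a_n x^n and match x^{r+n}. The recurrence is
  D(n) a_n + 3 a_{n-1} - 2 a_{n-2} = 0,  where D(n) = (r+n)(r+n-1) + (7/6)(r+n) + (-1/6).
  a_n = [-3 a_{n-1} + 2 a_{n-2}] / D(n).
Since the indicial polynomial factors as (r - r_1)(r - r_2), D(n) = (r_1 + n - r_1)(r_1 + n - r_2) = n(n + 5/6).
Evaluating step by step (a_0 = 1):
  n = 1: D(1) = 1(1 + 5/6) = 11/6; numerator = -3(1) = -3; a_1 = (-3)/(11/6) = -18/11
  n = 2: D(2) = 2(2 + 5/6) = 17/3; numerator = -3(-18/11) + 2(1) = 76/11; a_2 = (76/11)/(17/3) = 228/187
  n = 3: D(3) = 3(3 + 5/6) = 23/2; numerator = -3(228/187) + 2(-18/11) = -1296/187; a_3 = (-1296/187)/(23/2) = -2592/4301
  n = 4: D(4) = 4(4 + 5/6) = 58/3; numerator = -3(-2592/4301) + 2(228/187) = 18264/4301; a_4 = (18264/4301)/(58/3) = 27396/124729

r = 1/3; a_0 = 1; a_1 = -18/11; a_2 = 228/187; a_3 = -2592/4301; a_4 = 27396/124729


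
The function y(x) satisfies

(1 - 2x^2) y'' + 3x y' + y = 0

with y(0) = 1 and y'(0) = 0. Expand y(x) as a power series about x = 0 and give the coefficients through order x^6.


Ansatz: y(x) = sum_{n>=0} a_n x^n, so y'(x) = sum_{n>=1} n a_n x^(n-1) and y''(x) = sum_{n>=2} n(n-1) a_n x^(n-2).
Substitute into P(x) y'' + Q(x) y' + R(x) y = 0 with P(x) = 1 - 2x^2, Q(x) = 3x, R(x) = 1, and match powers of x.
Initial conditions: a_0 = 1, a_1 = 0.
Setting the coefficient of each power of x to zero and solving order by order (substituting the coefficients already found):
  x^0: 2 a_2 + a_0 = 0  ->  2 a_2 = -a_0 = -1  ->  a_2 = -1/2
  x^1: 6 a_3 + 4 a_1 = 0  ->  6 a_3 = -4 a_1 = 0  ->  a_3 = 0
  x^2: 12 a_4 + 3 a_2 = 0  ->  12 a_4 = -3 a_2 = 3/2  ->  a_4 = 1/8
  x^3: 20 a_5 - 2 a_3 = 0  ->  20 a_5 = 2 a_3 = 0  ->  a_5 = 0
  x^4: 30 a_6 - 11 a_4 = 0  ->  30 a_6 = 11 a_4 = 11/8  ->  a_6 = 11/240
Truncated series: y(x) = 1 - (1/2) x^2 + (1/8) x^4 + (11/240) x^6 + O(x^7).

a_0 = 1; a_1 = 0; a_2 = -1/2; a_3 = 0; a_4 = 1/8; a_5 = 0; a_6 = 11/240


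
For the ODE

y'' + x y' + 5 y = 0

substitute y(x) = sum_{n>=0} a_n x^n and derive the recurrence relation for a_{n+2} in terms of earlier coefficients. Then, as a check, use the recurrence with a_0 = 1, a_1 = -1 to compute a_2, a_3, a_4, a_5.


Substitute y = sum_n a_n x^n.
y''(x) has coefficient (n+2)(n+1) a_{n+2} at x^n;
x y'(x) has coefficient n a_n at x^n (shift);
5 y(x) has coefficient 5 a_n at x^n.
Matching x^n: (n+2)(n+1) a_{n+2} + (n + 5) a_n = 0.
Thus a_{n+2} = (-n - 5) / ((n+1)(n+2)) * a_n.

Check with a_0 = 1, a_1 = -1 (apply the recurrence for n = 0, 1, 2, 3): a_0 = 1, a_1 = -1, a_2 = -5/2, a_3 = 1, a_4 = 35/24, a_5 = -2/5.

a_(n+2) = (-n - 5) / ((n+1)(n+2)) * a_n; check: a_0 = 1, a_1 = -1, a_2 = -5/2, a_3 = 1, a_4 = 35/24, a_5 = -2/5


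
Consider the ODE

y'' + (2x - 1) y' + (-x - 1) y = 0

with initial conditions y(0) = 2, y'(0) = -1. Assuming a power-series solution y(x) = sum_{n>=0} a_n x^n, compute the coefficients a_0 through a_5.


Ansatz: y(x) = sum_{n>=0} a_n x^n, so y'(x) = sum_{n>=1} n a_n x^(n-1) and y''(x) = sum_{n>=2} n(n-1) a_n x^(n-2).
Substitute into P(x) y'' + Q(x) y' + R(x) y = 0 with P(x) = 1, Q(x) = 2x - 1, R(x) = -x - 1, and match powers of x.
Initial conditions: a_0 = 2, a_1 = -1.
Setting the coefficient of each power of x to zero and solving order by order (substituting the coefficients already found):
  x^0: 2 a_2 - a_1 - a_0 = 0  ->  2 a_2 = a_1 + a_0 = 1  ->  a_2 = 1/2
  x^1: 6 a_3 - 2 a_2 + a_1 - a_0 = 0  ->  6 a_3 = 2 a_2 - a_1 + a_0 = 4  ->  a_3 = 2/3
  x^2: 12 a_4 - 3 a_3 + 3 a_2 - a_1 = 0  ->  12 a_4 = 3 a_3 - 3 a_2 + a_1 = -1/2  ->  a_4 = -1/24
  x^3: 20 a_5 - 4 a_4 + 5 a_3 - a_2 = 0  ->  20 a_5 = 4 a_4 - 5 a_3 + a_2 = -3  ->  a_5 = -3/20
Truncated series: y(x) = 2 - x + (1/2) x^2 + (2/3) x^3 - (1/24) x^4 - (3/20) x^5 + O(x^6).

a_0 = 2; a_1 = -1; a_2 = 1/2; a_3 = 2/3; a_4 = -1/24; a_5 = -3/20


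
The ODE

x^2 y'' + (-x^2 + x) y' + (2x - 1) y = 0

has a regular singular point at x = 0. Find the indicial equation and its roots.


Divide by x^2 to reach normal form y'' + P_1(x) y' + P_2(x) y = 0 with P_1(x) = -1 + 1/x and P_2(x) = 2/x - 1/x^2.
x = 0 is a singular point because the y'-coefficient -1 + 1/x has a pole at x = 0 and the y-coefficient 2/x - 1/x^2 has a pole at x = 0.
It is a regular singular point because x P_1(x) = p(x) = 1 - x and x^2 P_2(x) = q(x) = 2x - 1 are polynomials, hence analytic at x = 0.
p(0) = 1,  q(0) = -1.
Indicial equation: r(r-1) + p(0) r + q(0) = 0, i.e. r^2 + (p(0) - 1) r + q(0) = 0, i.e. r^2 - 1 = 0.
Discriminant: (0)^2 - 4(-1) = 4, so r = (0 ± 2)/2.
Solving: r_1 = 1, r_2 = -1.

indicial: r^2 - 1 = 0; roots r_1 = 1, r_2 = -1


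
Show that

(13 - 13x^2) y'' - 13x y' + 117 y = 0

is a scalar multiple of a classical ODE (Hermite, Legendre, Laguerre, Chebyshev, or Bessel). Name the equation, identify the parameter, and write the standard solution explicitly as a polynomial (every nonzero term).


All three coefficients share the factor 13; dividing through by 13 gives  (1 - x^2) y'' - x y' + 9 y = 0.
This matches the Chebyshev equation (1 - x^2) y'' - x y' + n^2 y = 0 (note the -x y' term, not -2x y') with n^2 = 9, so n = 3; the polynomial solution is T_3(x).
With y = sum_k a_k x^k, matching x^k gives (k+2)(k+1) a_{k+2} = (k^2 - n^2) a_k = (k - 3)(k + 3) a_k. The right side vanishes at k = 3, so the series with the parity of 3 terminates at degree 3.
Standard normalization: leading coefficient of T_n is 2^(n-1), so a_3 = 2^2 = 4. Work downward with a_k = (k+1)(k+2) a_{k+2} / ((k - 3)(k + 3)):
  a_1 = (2)(3)(4) / ((1 - 3)(1 + 3)) = 24/(-8) = -3
Hence T_3(x) = 4 x^3 - 3 x.

T_3(x); series = 4 x^3 - 3 x


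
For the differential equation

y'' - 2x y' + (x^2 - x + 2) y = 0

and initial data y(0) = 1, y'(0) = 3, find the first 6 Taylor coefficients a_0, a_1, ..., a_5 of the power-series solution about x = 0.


Ansatz: y(x) = sum_{n>=0} a_n x^n, so y'(x) = sum_{n>=1} n a_n x^(n-1) and y''(x) = sum_{n>=2} n(n-1) a_n x^(n-2).
Substitute into P(x) y'' + Q(x) y' + R(x) y = 0 with P(x) = 1, Q(x) = -2x, R(x) = x^2 - x + 2, and match powers of x.
Initial conditions: a_0 = 1, a_1 = 3.
Setting the coefficient of each power of x to zero and solving order by order (substituting the coefficients already found):
  x^0: 2 a_2 + 2 a_0 = 0  ->  2 a_2 = -2 a_0 = -2  ->  a_2 = -1
  x^1: 6 a_3 - a_0 = 0  ->  6 a_3 = a_0 = 1  ->  a_3 = 1/6
  x^2: 12 a_4 - 2 a_2 - a_1 + a_0 = 0  ->  12 a_4 = 2 a_2 + a_1 - a_0 = 0  ->  a_4 = 0
  x^3: 20 a_5 - 4 a_3 - a_2 + a_1 = 0  ->  20 a_5 = 4 a_3 + a_2 - a_1 = -10/3  ->  a_5 = -1/6
Truncated series: y(x) = 1 + 3 x - x^2 + (1/6) x^3 - (1/6) x^5 + O(x^6).

a_0 = 1; a_1 = 3; a_2 = -1; a_3 = 1/6; a_4 = 0; a_5 = -1/6


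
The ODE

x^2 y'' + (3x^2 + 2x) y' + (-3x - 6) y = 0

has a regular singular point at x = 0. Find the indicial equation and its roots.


Divide by x^2 to reach normal form y'' + P_1(x) y' + P_2(x) y = 0 with P_1(x) = 3 + 2/x and P_2(x) = -3/x - 6/x^2.
x = 0 is a singular point because the y'-coefficient 3 + 2/x has a pole at x = 0 and the y-coefficient -3/x - 6/x^2 has a pole at x = 0.
It is a regular singular point because x P_1(x) = p(x) = 3x + 2 and x^2 P_2(x) = q(x) = -3x - 6 are polynomials, hence analytic at x = 0.
p(0) = 2,  q(0) = -6.
Indicial equation: r(r-1) + p(0) r + q(0) = 0, i.e. r^2 + (p(0) - 1) r + q(0) = 0, i.e. r^2 + 1 r - 6 = 0.
Discriminant: (1)^2 - 4(-6) = 25, so r = (-1 ± 5)/2.
Solving: r_1 = 2, r_2 = -3.

indicial: r^2 + 1 r - 6 = 0; roots r_1 = 2, r_2 = -3


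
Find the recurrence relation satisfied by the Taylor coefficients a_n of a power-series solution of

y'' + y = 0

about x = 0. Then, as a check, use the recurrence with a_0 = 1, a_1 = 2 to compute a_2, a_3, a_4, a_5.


Substitute y = sum_n a_n x^n into y'' + (const) y = 0.
y''(x) = sum_{n>=0} (n+2)(n+1) a_{n+2} x^n.
The ODE becomes sum_n [(n+2)(n+1) a_{n+2} + 1 a_n] x^n = 0.
Setting each coefficient to zero gives the recurrence:
  (n+2)(n+1) a_{n+2} + 1 a_n = 0,
  a_{n+2} = -1 / ((n+1)(n+2)) a_n.

Check with a_0 = 1, a_1 = 2 (apply the recurrence for n = 0, 1, 2, 3): a_0 = 1, a_1 = 2, a_2 = -1/2, a_3 = -1/3, a_4 = 1/24, a_5 = 1/60.

a_{n+2} = -1/((n+1)(n+2)) * a_n; check: a_0 = 1, a_1 = 2, a_2 = -1/2, a_3 = -1/3, a_4 = 1/24, a_5 = 1/60


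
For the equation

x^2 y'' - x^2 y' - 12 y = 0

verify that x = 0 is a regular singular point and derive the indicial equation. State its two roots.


Divide by x^2 to reach normal form y'' + P_1(x) y' + P_2(x) y = 0 with P_1(x) = -1 and P_2(x) = -12/x^2.
x = 0 is a singular point because the y-coefficient -12/x^2 has a pole at x = 0.
It is a regular singular point because x P_1(x) = p(x) = -x and x^2 P_2(x) = q(x) = -12 are polynomials, hence analytic at x = 0.
p(0) = 0,  q(0) = -12.
Indicial equation: r(r-1) + p(0) r + q(0) = 0, i.e. r^2 + (p(0) - 1) r + q(0) = 0, i.e. r^2 - 1 r - 12 = 0.
Discriminant: (-1)^2 - 4(-12) = 49, so r = (1 ± 7)/2.
Solving: r_1 = 4, r_2 = -3.

indicial: r^2 - 1 r - 12 = 0; roots r_1 = 4, r_2 = -3


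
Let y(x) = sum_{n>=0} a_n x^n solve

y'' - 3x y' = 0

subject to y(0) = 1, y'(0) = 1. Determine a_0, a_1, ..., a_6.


Ansatz: y(x) = sum_{n>=0} a_n x^n, so y'(x) = sum_{n>=1} n a_n x^(n-1) and y''(x) = sum_{n>=2} n(n-1) a_n x^(n-2).
Substitute into P(x) y'' + Q(x) y' + R(x) y = 0 with P(x) = 1, Q(x) = -3x, R(x) = 0, and match powers of x.
Initial conditions: a_0 = 1, a_1 = 1.
Setting the coefficient of each power of x to zero and solving order by order (substituting the coefficients already found):
  x^0: 2 a_2 = 0  ->  a_2 = 0
  x^1: 6 a_3 - 3 a_1 = 0  ->  6 a_3 = 3 a_1 = 3  ->  a_3 = 1/2
  x^2: 12 a_4 - 6 a_2 = 0  ->  12 a_4 = 6 a_2 = 0  ->  a_4 = 0
  x^3: 20 a_5 - 9 a_3 = 0  ->  20 a_5 = 9 a_3 = 9/2  ->  a_5 = 9/40
  x^4: 30 a_6 - 12 a_4 = 0  ->  30 a_6 = 12 a_4 = 0  ->  a_6 = 0
Truncated series: y(x) = 1 + x + (1/2) x^3 + (9/40) x^5 + O(x^7).

a_0 = 1; a_1 = 1; a_2 = 0; a_3 = 1/2; a_4 = 0; a_5 = 9/40; a_6 = 0


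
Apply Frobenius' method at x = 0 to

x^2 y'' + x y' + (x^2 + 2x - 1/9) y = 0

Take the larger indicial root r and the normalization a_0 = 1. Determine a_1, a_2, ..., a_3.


Write in Frobenius form y'' + (p(x)/x) y' + (q(x)/x^2) y = 0:
  p(x) = 1,  q(x) = x^2 + 2x - 1/9.
Indicial equation: r(r-1) + (1) r + (-1/9) = 0 -> roots r_1 = 1/3, r_2 = -1/3.
Take r = r_1 = 1/3. Let y(x) = x^r sum_{n>=0} a_n x^n with a_0 = 1.
Substitute y = x^r sum a_n x^n and match x^{r+n}. The recurrence is
  D(n) a_n + 2 a_{n-1} + 1 a_{n-2} = 0,  where D(n) = (r+n)(r+n-1) + (1)(r+n) + (-1/9).
  a_n = [-2 a_{n-1} - 1 a_{n-2}] / D(n).
Since the indicial polynomial factors as (r - r_1)(r - r_2), D(n) = (r_1 + n - r_1)(r_1 + n - r_2) = n(n + 2/3).
Evaluating step by step (a_0 = 1):
  n = 1: D(1) = 1(1 + 2/3) = 5/3; numerator = -2(1) = -2; a_1 = (-2)/(5/3) = -6/5
  n = 2: D(2) = 2(2 + 2/3) = 16/3; numerator = -2(-6/5) - 1(1) = 7/5; a_2 = (7/5)/(16/3) = 21/80
  n = 3: D(3) = 3(3 + 2/3) = 11; numerator = -2(21/80) - 1(-6/5) = 27/40; a_3 = (27/40)/(11) = 27/440

r = 1/3; a_0 = 1; a_1 = -6/5; a_2 = 21/80; a_3 = 27/440


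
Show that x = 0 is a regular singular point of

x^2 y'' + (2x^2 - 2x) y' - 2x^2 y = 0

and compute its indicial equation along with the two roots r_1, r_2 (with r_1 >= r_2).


Divide by x^2 to reach normal form y'' + P_1(x) y' + P_2(x) y = 0 with P_1(x) = 2 - 2/x and P_2(x) = -2.
x = 0 is a singular point because the y'-coefficient 2 - 2/x has a pole at x = 0.
It is a regular singular point because x P_1(x) = p(x) = 2x - 2 and x^2 P_2(x) = q(x) = -2x^2 are polynomials, hence analytic at x = 0.
p(0) = -2,  q(0) = 0.
Indicial equation: r(r-1) + p(0) r + q(0) = 0, i.e. r^2 + (p(0) - 1) r + q(0) = 0, i.e. r^2 - 3 r = 0.
Discriminant: (-3)^2 - 4(0) = 9, so r = (3 ± 3)/2.
Solving: r_1 = 3, r_2 = 0.

indicial: r^2 - 3 r = 0; roots r_1 = 3, r_2 = 0


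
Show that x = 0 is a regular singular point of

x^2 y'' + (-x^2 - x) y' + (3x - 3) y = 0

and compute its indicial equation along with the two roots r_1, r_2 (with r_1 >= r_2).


Divide by x^2 to reach normal form y'' + P_1(x) y' + P_2(x) y = 0 with P_1(x) = -1 - 1/x and P_2(x) = 3/x - 3/x^2.
x = 0 is a singular point because the y'-coefficient -1 - 1/x has a pole at x = 0 and the y-coefficient 3/x - 3/x^2 has a pole at x = 0.
It is a regular singular point because x P_1(x) = p(x) = -x - 1 and x^2 P_2(x) = q(x) = 3x - 3 are polynomials, hence analytic at x = 0.
p(0) = -1,  q(0) = -3.
Indicial equation: r(r-1) + p(0) r + q(0) = 0, i.e. r^2 + (p(0) - 1) r + q(0) = 0, i.e. r^2 - 2 r - 3 = 0.
Discriminant: (-2)^2 - 4(-3) = 16, so r = (2 ± 4)/2.
Solving: r_1 = 3, r_2 = -1.

indicial: r^2 - 2 r - 3 = 0; roots r_1 = 3, r_2 = -1


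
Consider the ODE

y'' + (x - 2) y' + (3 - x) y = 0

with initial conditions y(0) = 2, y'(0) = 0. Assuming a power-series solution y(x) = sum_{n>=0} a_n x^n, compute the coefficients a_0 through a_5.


Ansatz: y(x) = sum_{n>=0} a_n x^n, so y'(x) = sum_{n>=1} n a_n x^(n-1) and y''(x) = sum_{n>=2} n(n-1) a_n x^(n-2).
Substitute into P(x) y'' + Q(x) y' + R(x) y = 0 with P(x) = 1, Q(x) = x - 2, R(x) = 3 - x, and match powers of x.
Initial conditions: a_0 = 2, a_1 = 0.
Setting the coefficient of each power of x to zero and solving order by order (substituting the coefficients already found):
  x^0: 2 a_2 - 2 a_1 + 3 a_0 = 0  ->  2 a_2 = 2 a_1 - 3 a_0 = -6  ->  a_2 = -3
  x^1: 6 a_3 - 4 a_2 + 4 a_1 - a_0 = 0  ->  6 a_3 = 4 a_2 - 4 a_1 + a_0 = -10  ->  a_3 = -5/3
  x^2: 12 a_4 - 6 a_3 + 5 a_2 - a_1 = 0  ->  12 a_4 = 6 a_3 - 5 a_2 + a_1 = 5  ->  a_4 = 5/12
  x^3: 20 a_5 - 8 a_4 + 6 a_3 - a_2 = 0  ->  20 a_5 = 8 a_4 - 6 a_3 + a_2 = 31/3  ->  a_5 = 31/60
Truncated series: y(x) = 2 - 3 x^2 - (5/3) x^3 + (5/12) x^4 + (31/60) x^5 + O(x^6).

a_0 = 2; a_1 = 0; a_2 = -3; a_3 = -5/3; a_4 = 5/12; a_5 = 31/60


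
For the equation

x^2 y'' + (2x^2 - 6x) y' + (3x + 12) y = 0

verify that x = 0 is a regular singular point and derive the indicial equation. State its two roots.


Divide by x^2 to reach normal form y'' + P_1(x) y' + P_2(x) y = 0 with P_1(x) = 2 - 6/x and P_2(x) = 3/x + 12/x^2.
x = 0 is a singular point because the y'-coefficient 2 - 6/x has a pole at x = 0 and the y-coefficient 3/x + 12/x^2 has a pole at x = 0.
It is a regular singular point because x P_1(x) = p(x) = 2x - 6 and x^2 P_2(x) = q(x) = 3x + 12 are polynomials, hence analytic at x = 0.
p(0) = -6,  q(0) = 12.
Indicial equation: r(r-1) + p(0) r + q(0) = 0, i.e. r^2 + (p(0) - 1) r + q(0) = 0, i.e. r^2 - 7 r + 12 = 0.
Discriminant: (-7)^2 - 4(12) = 1, so r = (7 ± 1)/2.
Solving: r_1 = 4, r_2 = 3.

indicial: r^2 - 7 r + 12 = 0; roots r_1 = 4, r_2 = 3


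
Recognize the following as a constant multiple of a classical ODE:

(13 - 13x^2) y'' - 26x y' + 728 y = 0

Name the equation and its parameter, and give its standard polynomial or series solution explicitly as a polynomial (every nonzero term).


All three coefficients share the factor 13; dividing through by 13 gives  (1 - x^2) y'' - 2x y' + 56 y = 0.
This matches the Legendre equation (1 - x^2) y'' - 2x y' + n(n+1) y = 0 (note the -2x y' term) with n(n+1) = 56, so n = 7; the polynomial solution is P_7(x).
With y = sum_k a_k x^k, matching x^k gives (k+2)(k+1) a_{k+2} = [k(k+1) - n(n+1)] a_k = (k - 7)(k + 8) a_k. The right side vanishes at k = 7, so the series with the parity of 7 terminates at degree 7.
Standard normalization (P_n(1) = 1): leading coefficient (2n)!/(2^n (n!)^2) = 87178291200/(128*25401600) = 429/16, so a_7 = 429/16. Work downward with a_k = (k+1)(k+2) a_{k+2} / ((k - 7)(k + 8)):
  a_5 = (6)(7)(429/16) / ((5 - 7)(5 + 8)) = (9009/8)/(-26) = -693/16
  a_3 = (4)(5)(-693/16) / ((3 - 7)(3 + 8)) = (-3465/4)/(-44) = 315/16
  a_1 = (2)(3)(315/16) / ((1 - 7)(1 + 8)) = (945/8)/(-54) = -35/16
Hence P_7(x) = 429 x^7/16 - 693 x^5/16 + 315 x^3/16 - 35 x/16.

P_7(x); series = 429 x^7/16 - 693 x^5/16 + 315 x^3/16 - 35 x/16


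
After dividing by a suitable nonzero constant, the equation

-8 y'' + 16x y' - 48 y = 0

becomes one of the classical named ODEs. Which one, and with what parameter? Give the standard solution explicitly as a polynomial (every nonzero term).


All three coefficients share the factor -8; dividing through by -8 gives  y'' - 2x y' + 6 y = 0.
This matches the Hermite equation y'' - 2x y' + 2n y = 0 with 2n = 6, so n = 3; the polynomial solution is H_3(x).
With y = sum_k a_k x^k, matching x^k gives (k+2)(k+1) a_{k+2} = 2(k - n) a_k = 2(k - 3) a_k. The right side vanishes at k = 3, so the series with the parity of 3 terminates at degree 3.
Standard normalization: leading coefficient of H_n is 2^n, so a_3 = 2^3 = 8. Work downward with a_k = (k+1)(k+2) a_{k+2} / (2(k - n)):
  a_1 = (2)(3)(8) / (2(1 - 3)) = 48/(-4) = -12
Hence H_3(x) = 8 x^3 - 12 x.

H_3(x); series = 8 x^3 - 12 x


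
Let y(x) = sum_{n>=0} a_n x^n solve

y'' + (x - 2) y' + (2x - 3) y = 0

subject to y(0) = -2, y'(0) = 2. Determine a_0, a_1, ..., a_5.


Ansatz: y(x) = sum_{n>=0} a_n x^n, so y'(x) = sum_{n>=1} n a_n x^(n-1) and y''(x) = sum_{n>=2} n(n-1) a_n x^(n-2).
Substitute into P(x) y'' + Q(x) y' + R(x) y = 0 with P(x) = 1, Q(x) = x - 2, R(x) = 2x - 3, and match powers of x.
Initial conditions: a_0 = -2, a_1 = 2.
Setting the coefficient of each power of x to zero and solving order by order (substituting the coefficients already found):
  x^0: 2 a_2 - 2 a_1 - 3 a_0 = 0  ->  2 a_2 = 2 a_1 + 3 a_0 = -2  ->  a_2 = -1
  x^1: 6 a_3 - 4 a_2 - 2 a_1 + 2 a_0 = 0  ->  6 a_3 = 4 a_2 + 2 a_1 - 2 a_0 = 4  ->  a_3 = 2/3
  x^2: 12 a_4 - 6 a_3 - a_2 + 2 a_1 = 0  ->  12 a_4 = 6 a_3 + a_2 - 2 a_1 = -1  ->  a_4 = -1/12
  x^3: 20 a_5 - 8 a_4 + 2 a_2 = 0  ->  20 a_5 = 8 a_4 - 2 a_2 = 4/3  ->  a_5 = 1/15
Truncated series: y(x) = -2 + 2 x - x^2 + (2/3) x^3 - (1/12) x^4 + (1/15) x^5 + O(x^6).

a_0 = -2; a_1 = 2; a_2 = -1; a_3 = 2/3; a_4 = -1/12; a_5 = 1/15


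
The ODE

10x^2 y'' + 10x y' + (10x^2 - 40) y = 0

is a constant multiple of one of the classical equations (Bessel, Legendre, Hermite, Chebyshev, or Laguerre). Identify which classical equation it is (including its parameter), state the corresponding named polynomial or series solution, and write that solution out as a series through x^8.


All three coefficients share the factor 10; dividing through by 10 gives  x^2 y'' + x y' + (x^2 - 4) y = 0.
This matches the Bessel equation x^2 y'' + x y' + (x^2 - nu^2) y = 0 with nu^2 = 4, so nu = 2; the solution bounded at x = 0 is J_2(x).
Frobenius at x = 0: indicial roots ±nu; for r = nu the recurrence k(k + 2nu) c_k = -c_{k-2} gives the standard series J_nu(x) = sum_{k>=0} (-1)^k / (k! (k+nu)!) (x/2)^(2k+nu). Evaluate the first 4 terms:
  k = 0: (-1)^0 / (0! * 2! * 2^2) x^2 = 1/(1*2*4) x^2 = (1/8) x^2
  k = 1: (-1)^1 / (1! * 3! * 2^4) x^4 = -1/(1*6*16) x^4 = (-1/96) x^4
  k = 2: (-1)^2 / (2! * 4! * 2^6) x^6 = 1/(2*24*64) x^6 = (1/3072) x^6
  k = 3: (-1)^3 / (3! * 5! * 2^8) x^8 = -1/(6*120*256) x^8 = (-1/184320) x^8
Hence J_2(x) = -x^8/184320 + x^6/3072 - x^4/96 + x^2/8 + ....

J_2(x); series = -x^8/184320 + x^6/3072 - x^4/96 + x^2/8


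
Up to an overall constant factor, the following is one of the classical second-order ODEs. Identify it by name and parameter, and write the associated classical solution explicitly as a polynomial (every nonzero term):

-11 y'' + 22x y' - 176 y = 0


All three coefficients share the factor -11; dividing through by -11 gives  y'' - 2x y' + 16 y = 0.
This matches the Hermite equation y'' - 2x y' + 2n y = 0 with 2n = 16, so n = 8; the polynomial solution is H_8(x).
With y = sum_k a_k x^k, matching x^k gives (k+2)(k+1) a_{k+2} = 2(k - n) a_k = 2(k - 8) a_k. The right side vanishes at k = 8, so the series with the parity of 8 terminates at degree 8.
Standard normalization: leading coefficient of H_n is 2^n, so a_8 = 2^8 = 256. Work downward with a_k = (k+1)(k+2) a_{k+2} / (2(k - n)):
  a_6 = (7)(8)(256) / (2(6 - 8)) = 14336/(-4) = -3584
  a_4 = (5)(6)(-3584) / (2(4 - 8)) = -107520/(-8) = 13440
  a_2 = (3)(4)(13440) / (2(2 - 8)) = 161280/(-12) = -13440
  a_0 = (1)(2)(-13440) / (2(0 - 8)) = -26880/(-16) = 1680
Hence H_8(x) = 256 x^8 - 3584 x^6 + 13440 x^4 - 13440 x^2 + 1680.

H_8(x); series = 256 x^8 - 3584 x^6 + 13440 x^4 - 13440 x^2 + 1680


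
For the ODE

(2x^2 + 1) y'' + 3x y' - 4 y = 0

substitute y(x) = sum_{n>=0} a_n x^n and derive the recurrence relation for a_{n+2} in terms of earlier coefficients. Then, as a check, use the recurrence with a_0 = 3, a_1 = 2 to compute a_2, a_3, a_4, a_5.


Substitute y = sum_n a_n x^n.
(1 + 2 x^2) y'' contributes (n+2)(n+1) a_{n+2} + 2 n(n-1) a_n at x^n.
3 x y'(x) contributes 3 n a_n at x^n.
-4 y(x) contributes -4 a_n at x^n.
Matching x^n: (n+2)(n+1) a_{n+2} + (2 n(n-1) + 3 n - 4) a_n = 0.
Thus a_{n+2} = (-2 n(n-1) - 3 n + 4) / ((n+1)(n+2)) * a_n.

Check with a_0 = 3, a_1 = 2 (apply the recurrence for n = 0, 1, 2, 3): a_0 = 3, a_1 = 2, a_2 = 6, a_3 = 1/3, a_4 = -3, a_5 = -17/60.

a_(n+2) = (-2 n(n-1) - 3 n + 4) / ((n+1)(n+2)) * a_n; check: a_0 = 3, a_1 = 2, a_2 = 6, a_3 = 1/3, a_4 = -3, a_5 = -17/60


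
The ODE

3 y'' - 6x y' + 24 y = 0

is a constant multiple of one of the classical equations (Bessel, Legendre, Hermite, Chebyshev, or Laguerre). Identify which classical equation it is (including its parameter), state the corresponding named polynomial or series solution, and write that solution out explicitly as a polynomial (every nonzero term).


All three coefficients share the factor 3; dividing through by 3 gives  y'' - 2x y' + 8 y = 0.
This matches the Hermite equation y'' - 2x y' + 2n y = 0 with 2n = 8, so n = 4; the polynomial solution is H_4(x).
With y = sum_k a_k x^k, matching x^k gives (k+2)(k+1) a_{k+2} = 2(k - n) a_k = 2(k - 4) a_k. The right side vanishes at k = 4, so the series with the parity of 4 terminates at degree 4.
Standard normalization: leading coefficient of H_n is 2^n, so a_4 = 2^4 = 16. Work downward with a_k = (k+1)(k+2) a_{k+2} / (2(k - n)):
  a_2 = (3)(4)(16) / (2(2 - 4)) = 192/(-4) = -48
  a_0 = (1)(2)(-48) / (2(0 - 4)) = -96/(-8) = 12
Hence H_4(x) = 16 x^4 - 48 x^2 + 12.

H_4(x); series = 16 x^4 - 48 x^2 + 12


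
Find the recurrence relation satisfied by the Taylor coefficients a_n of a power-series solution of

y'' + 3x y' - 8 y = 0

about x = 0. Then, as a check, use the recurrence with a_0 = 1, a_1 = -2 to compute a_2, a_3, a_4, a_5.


Substitute y = sum_n a_n x^n.
y''(x) has coefficient (n+2)(n+1) a_{n+2} at x^n;
3 x y'(x) has coefficient 3 n a_n at x^n (shift);
-8 y(x) has coefficient -8 a_n at x^n.
Matching x^n: (n+2)(n+1) a_{n+2} + (3n - 8) a_n = 0.
Thus a_{n+2} = (-3n + 8) / ((n+1)(n+2)) * a_n.

Check with a_0 = 1, a_1 = -2 (apply the recurrence for n = 0, 1, 2, 3): a_0 = 1, a_1 = -2, a_2 = 4, a_3 = -5/3, a_4 = 2/3, a_5 = 1/12.

a_(n+2) = (-3n + 8) / ((n+1)(n+2)) * a_n; check: a_0 = 1, a_1 = -2, a_2 = 4, a_3 = -5/3, a_4 = 2/3, a_5 = 1/12


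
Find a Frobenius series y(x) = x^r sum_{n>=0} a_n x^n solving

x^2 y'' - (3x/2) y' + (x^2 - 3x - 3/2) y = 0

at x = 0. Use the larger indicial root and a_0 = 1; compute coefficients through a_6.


Write in Frobenius form y'' + (p(x)/x) y' + (q(x)/x^2) y = 0:
  p(x) = -3/2,  q(x) = x^2 - 3x - 3/2.
Indicial equation: r(r-1) + (-3/2) r + (-3/2) = 0 -> roots r_1 = 3, r_2 = -1/2.
Take r = r_1 = 3. Let y(x) = x^r sum_{n>=0} a_n x^n with a_0 = 1.
Substitute y = x^r sum a_n x^n and match x^{r+n}. The recurrence is
  D(n) a_n - 3 a_{n-1} + 1 a_{n-2} = 0,  where D(n) = (r+n)(r+n-1) + (-3/2)(r+n) + (-3/2).
  a_n = [3 a_{n-1} - 1 a_{n-2}] / D(n).
Since the indicial polynomial factors as (r - r_1)(r - r_2), D(n) = (r_1 + n - r_1)(r_1 + n - r_2) = n(n + 7/2).
Evaluating step by step (a_0 = 1):
  n = 1: D(1) = 1(1 + 7/2) = 9/2; numerator = 3(1) = 3; a_1 = (3)/(9/2) = 2/3
  n = 2: D(2) = 2(2 + 7/2) = 11; numerator = 3(2/3) - 1(1) = 1; a_2 = (1)/(11) = 1/11
  n = 3: D(3) = 3(3 + 7/2) = 39/2; numerator = 3(1/11) - 1(2/3) = -13/33; a_3 = (-13/33)/(39/2) = -2/99
  n = 4: D(4) = 4(4 + 7/2) = 30; numerator = 3(-2/99) - 1(1/11) = -5/33; a_4 = (-5/33)/(30) = -1/198
  n = 5: D(5) = 5(5 + 7/2) = 85/2; numerator = 3(-1/198) - 1(-2/99) = 1/198; a_5 = (1/198)/(85/2) = 1/8415
  n = 6: D(6) = 6(6 + 7/2) = 57; numerator = 3(1/8415) - 1(-1/198) = 91/16830; a_6 = (91/16830)/(57) = 91/959310

r = 3; a_0 = 1; a_1 = 2/3; a_2 = 1/11; a_3 = -2/99; a_4 = -1/198; a_5 = 1/8415; a_6 = 91/959310


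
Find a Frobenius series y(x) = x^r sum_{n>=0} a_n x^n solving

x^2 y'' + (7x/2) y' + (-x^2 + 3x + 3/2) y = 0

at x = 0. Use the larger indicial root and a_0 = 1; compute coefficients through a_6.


Write in Frobenius form y'' + (p(x)/x) y' + (q(x)/x^2) y = 0:
  p(x) = 7/2,  q(x) = -x^2 + 3x + 3/2.
Indicial equation: r(r-1) + (7/2) r + (3/2) = 0 -> roots r_1 = -1, r_2 = -3/2.
Take r = r_1 = -1. Let y(x) = x^r sum_{n>=0} a_n x^n with a_0 = 1.
Substitute y = x^r sum a_n x^n and match x^{r+n}. The recurrence is
  D(n) a_n + 3 a_{n-1} - 1 a_{n-2} = 0,  where D(n) = (r+n)(r+n-1) + (7/2)(r+n) + (3/2).
  a_n = [-3 a_{n-1} + 1 a_{n-2}] / D(n).
Since the indicial polynomial factors as (r - r_1)(r - r_2), D(n) = (r_1 + n - r_1)(r_1 + n - r_2) = n(n + 1/2).
Evaluating step by step (a_0 = 1):
  n = 1: D(1) = 1(1 + 1/2) = 3/2; numerator = -3(1) = -3; a_1 = (-3)/(3/2) = -2
  n = 2: D(2) = 2(2 + 1/2) = 5; numerator = -3(-2) + 1(1) = 7; a_2 = (7)/(5) = 7/5
  n = 3: D(3) = 3(3 + 1/2) = 21/2; numerator = -3(7/5) + 1(-2) = -31/5; a_3 = (-31/5)/(21/2) = -62/105
  n = 4: D(4) = 4(4 + 1/2) = 18; numerator = -3(-62/105) + 1(7/5) = 111/35; a_4 = (111/35)/(18) = 37/210
  n = 5: D(5) = 5(5 + 1/2) = 55/2; numerator = -3(37/210) + 1(-62/105) = -47/42; a_5 = (-47/42)/(55/2) = -47/1155
  n = 6: D(6) = 6(6 + 1/2) = 39; numerator = -3(-47/1155) + 1(37/210) = 689/2310; a_6 = (689/2310)/(39) = 53/6930

r = -1; a_0 = 1; a_1 = -2; a_2 = 7/5; a_3 = -62/105; a_4 = 37/210; a_5 = -47/1155; a_6 = 53/6930


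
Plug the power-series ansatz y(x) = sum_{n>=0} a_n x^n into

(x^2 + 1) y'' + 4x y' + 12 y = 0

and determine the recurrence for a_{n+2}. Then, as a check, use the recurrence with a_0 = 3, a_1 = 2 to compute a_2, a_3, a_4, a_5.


Substitute y = sum_n a_n x^n.
(1 + 1 x^2) y'' contributes (n+2)(n+1) a_{n+2} + n(n-1) a_n at x^n.
4 x y'(x) contributes 4 n a_n at x^n.
12 y(x) contributes 12 a_n at x^n.
Matching x^n: (n+2)(n+1) a_{n+2} + (n(n-1) + 4 n + 12) a_n = 0.
Thus a_{n+2} = (-n(n-1) - 4 n - 12) / ((n+1)(n+2)) * a_n.

Check with a_0 = 3, a_1 = 2 (apply the recurrence for n = 0, 1, 2, 3): a_0 = 3, a_1 = 2, a_2 = -18, a_3 = -16/3, a_4 = 33, a_5 = 8.

a_(n+2) = (-n(n-1) - 4 n - 12) / ((n+1)(n+2)) * a_n; check: a_0 = 3, a_1 = 2, a_2 = -18, a_3 = -16/3, a_4 = 33, a_5 = 8


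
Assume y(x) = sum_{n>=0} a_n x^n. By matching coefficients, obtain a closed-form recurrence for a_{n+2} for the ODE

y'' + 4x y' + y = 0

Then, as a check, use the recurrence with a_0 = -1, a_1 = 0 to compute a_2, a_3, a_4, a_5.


Substitute y = sum_n a_n x^n.
y''(x) has coefficient (n+2)(n+1) a_{n+2} at x^n;
4 x y'(x) has coefficient 4 n a_n at x^n (shift);
y(x) has coefficient 1 a_n at x^n.
Matching x^n: (n+2)(n+1) a_{n+2} + (4n + 1) a_n = 0.
Thus a_{n+2} = (-4n - 1) / ((n+1)(n+2)) * a_n.

Check with a_0 = -1, a_1 = 0 (apply the recurrence for n = 0, 1, 2, 3): a_0 = -1, a_1 = 0, a_2 = 1/2, a_3 = 0, a_4 = -3/8, a_5 = 0.

a_(n+2) = (-4n - 1) / ((n+1)(n+2)) * a_n; check: a_0 = -1, a_1 = 0, a_2 = 1/2, a_3 = 0, a_4 = -3/8, a_5 = 0


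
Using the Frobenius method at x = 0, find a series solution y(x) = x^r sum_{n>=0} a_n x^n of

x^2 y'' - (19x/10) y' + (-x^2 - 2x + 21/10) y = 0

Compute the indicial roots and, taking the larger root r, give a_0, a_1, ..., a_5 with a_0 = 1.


Write in Frobenius form y'' + (p(x)/x) y' + (q(x)/x^2) y = 0:
  p(x) = -19/10,  q(x) = -x^2 - 2x + 21/10.
Indicial equation: r(r-1) + (-19/10) r + (21/10) = 0 -> roots r_1 = 3/2, r_2 = 7/5.
Take r = r_1 = 3/2. Let y(x) = x^r sum_{n>=0} a_n x^n with a_0 = 1.
Substitute y = x^r sum a_n x^n and match x^{r+n}. The recurrence is
  D(n) a_n - 2 a_{n-1} - 1 a_{n-2} = 0,  where D(n) = (r+n)(r+n-1) + (-19/10)(r+n) + (21/10).
  a_n = [2 a_{n-1} + 1 a_{n-2}] / D(n).
Since the indicial polynomial factors as (r - r_1)(r - r_2), D(n) = (r_1 + n - r_1)(r_1 + n - r_2) = n(n + 1/10).
Evaluating step by step (a_0 = 1):
  n = 1: D(1) = 1(1 + 1/10) = 11/10; numerator = 2(1) = 2; a_1 = (2)/(11/10) = 20/11
  n = 2: D(2) = 2(2 + 1/10) = 21/5; numerator = 2(20/11) + 1(1) = 51/11; a_2 = (51/11)/(21/5) = 85/77
  n = 3: D(3) = 3(3 + 1/10) = 93/10; numerator = 2(85/77) + 1(20/11) = 310/77; a_3 = (310/77)/(93/10) = 100/231
  n = 4: D(4) = 4(4 + 1/10) = 82/5; numerator = 2(100/231) + 1(85/77) = 65/33; a_4 = (65/33)/(82/5) = 325/2706
  n = 5: D(5) = 5(5 + 1/10) = 51/2; numerator = 2(325/2706) + 1(100/231) = 2125/3157; a_5 = (2125/3157)/(51/2) = 250/9471

r = 3/2; a_0 = 1; a_1 = 20/11; a_2 = 85/77; a_3 = 100/231; a_4 = 325/2706; a_5 = 250/9471


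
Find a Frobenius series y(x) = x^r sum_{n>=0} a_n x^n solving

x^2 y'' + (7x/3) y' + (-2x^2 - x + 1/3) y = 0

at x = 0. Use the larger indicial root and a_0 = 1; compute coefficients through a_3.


Write in Frobenius form y'' + (p(x)/x) y' + (q(x)/x^2) y = 0:
  p(x) = 7/3,  q(x) = -2x^2 - x + 1/3.
Indicial equation: r(r-1) + (7/3) r + (1/3) = 0 -> roots r_1 = -1/3, r_2 = -1.
Take r = r_1 = -1/3. Let y(x) = x^r sum_{n>=0} a_n x^n with a_0 = 1.
Substitute y = x^r sum a_n x^n and match x^{r+n}. The recurrence is
  D(n) a_n - 1 a_{n-1} - 2 a_{n-2} = 0,  where D(n) = (r+n)(r+n-1) + (7/3)(r+n) + (1/3).
  a_n = [1 a_{n-1} + 2 a_{n-2}] / D(n).
Since the indicial polynomial factors as (r - r_1)(r - r_2), D(n) = (r_1 + n - r_1)(r_1 + n - r_2) = n(n + 2/3).
Evaluating step by step (a_0 = 1):
  n = 1: D(1) = 1(1 + 2/3) = 5/3; numerator = 1(1) = 1; a_1 = (1)/(5/3) = 3/5
  n = 2: D(2) = 2(2 + 2/3) = 16/3; numerator = 1(3/5) + 2(1) = 13/5; a_2 = (13/5)/(16/3) = 39/80
  n = 3: D(3) = 3(3 + 2/3) = 11; numerator = 1(39/80) + 2(3/5) = 27/16; a_3 = (27/16)/(11) = 27/176

r = -1/3; a_0 = 1; a_1 = 3/5; a_2 = 39/80; a_3 = 27/176


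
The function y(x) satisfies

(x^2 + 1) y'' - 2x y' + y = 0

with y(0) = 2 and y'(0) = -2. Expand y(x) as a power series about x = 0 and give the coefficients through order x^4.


Ansatz: y(x) = sum_{n>=0} a_n x^n, so y'(x) = sum_{n>=1} n a_n x^(n-1) and y''(x) = sum_{n>=2} n(n-1) a_n x^(n-2).
Substitute into P(x) y'' + Q(x) y' + R(x) y = 0 with P(x) = x^2 + 1, Q(x) = -2x, R(x) = 1, and match powers of x.
Initial conditions: a_0 = 2, a_1 = -2.
Setting the coefficient of each power of x to zero and solving order by order (substituting the coefficients already found):
  x^0: 2 a_2 + a_0 = 0  ->  2 a_2 = -a_0 = -2  ->  a_2 = -1
  x^1: 6 a_3 - a_1 = 0  ->  6 a_3 = a_1 = -2  ->  a_3 = -1/3
  x^2: 12 a_4 - a_2 = 0  ->  12 a_4 = a_2 = -1  ->  a_4 = -1/12
Truncated series: y(x) = 2 - 2 x - x^2 - (1/3) x^3 - (1/12) x^4 + O(x^5).

a_0 = 2; a_1 = -2; a_2 = -1; a_3 = -1/3; a_4 = -1/12


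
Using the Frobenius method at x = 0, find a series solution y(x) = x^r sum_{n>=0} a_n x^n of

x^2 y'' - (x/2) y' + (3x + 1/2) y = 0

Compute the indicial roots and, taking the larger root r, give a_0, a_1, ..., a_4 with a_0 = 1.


Write in Frobenius form y'' + (p(x)/x) y' + (q(x)/x^2) y = 0:
  p(x) = -1/2,  q(x) = 3x + 1/2.
Indicial equation: r(r-1) + (-1/2) r + (1/2) = 0 -> roots r_1 = 1, r_2 = 1/2.
Take r = r_1 = 1. Let y(x) = x^r sum_{n>=0} a_n x^n with a_0 = 1.
Substitute y = x^r sum a_n x^n and match x^{r+n}. The recurrence is
  D(n) a_n + 3 a_{n-1} = 0,  where D(n) = (r+n)(r+n-1) + (-1/2)(r+n) + (1/2).
  a_n = -3 / D(n) * a_{n-1}.
Since the indicial polynomial factors as (r - r_1)(r - r_2), D(n) = (r_1 + n - r_1)(r_1 + n - r_2) = n(n + 1/2).
Evaluating step by step (a_0 = 1):
  n = 1: D(1) = 1(1 + 1/2) = 3/2; numerator = -3(1) = -3; a_1 = (-3)/(3/2) = -2
  n = 2: D(2) = 2(2 + 1/2) = 5; numerator = -3(-2) = 6; a_2 = (6)/(5) = 6/5
  n = 3: D(3) = 3(3 + 1/2) = 21/2; numerator = -3(6/5) = -18/5; a_3 = (-18/5)/(21/2) = -12/35
  n = 4: D(4) = 4(4 + 1/2) = 18; numerator = -3(-12/35) = 36/35; a_4 = (36/35)/(18) = 2/35

r = 1; a_0 = 1; a_1 = -2; a_2 = 6/5; a_3 = -12/35; a_4 = 2/35
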